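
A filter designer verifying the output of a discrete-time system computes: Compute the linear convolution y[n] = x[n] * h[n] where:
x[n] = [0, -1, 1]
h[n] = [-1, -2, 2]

y[n] = sum_k x[k]*h[n-k]. Output length = len(x) + len(h) - 1 = 3 + 3 - 1 = 5.
y[0] = 0*-1 = 0
y[1] = -1*-1 + 0*-2 = 1
y[2] = 1*-1 + -1*-2 + 0*2 = 1
y[3] = 1*-2 + -1*2 = -4
y[4] = 1*2 = 2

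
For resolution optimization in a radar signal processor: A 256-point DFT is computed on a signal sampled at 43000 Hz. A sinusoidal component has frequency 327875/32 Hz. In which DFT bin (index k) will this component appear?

DFT frequency resolution = f_s/N = 43000/256 = 5375/32 Hz
Bin index k = f_signal / resolution = 327875/32 / 5375/32 = 61
The signal frequency 327875/32 Hz falls in DFT bin k = 61.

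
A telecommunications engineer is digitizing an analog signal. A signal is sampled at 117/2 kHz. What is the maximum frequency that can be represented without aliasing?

The maximum frequency that can be represented without aliasing
is the Nyquist frequency: f_max = f_s / 2 = 117/2 kHz / 2 = 117/4 kHz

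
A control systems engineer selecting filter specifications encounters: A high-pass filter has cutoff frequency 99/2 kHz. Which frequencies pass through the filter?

A high-pass filter passes all frequencies above the cutoff frequency 99/2 kHz and attenuates lower frequencies.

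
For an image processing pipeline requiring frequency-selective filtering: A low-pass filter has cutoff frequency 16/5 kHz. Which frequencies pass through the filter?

A low-pass filter passes all frequencies below the cutoff frequency 16/5 kHz and attenuates higher frequencies.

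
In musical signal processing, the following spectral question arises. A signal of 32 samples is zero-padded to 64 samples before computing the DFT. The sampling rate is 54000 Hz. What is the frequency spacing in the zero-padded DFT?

Original DFT: N = 32, resolution = f_s/N = 54000/32 = 3375/2 Hz
Zero-padded DFT: N = 64, resolution = f_s/N = 54000/64 = 3375/4 Hz
Zero-padding interpolates the spectrum (finer frequency grid)
but does NOT improve the true spectral resolution (ability to resolve close frequencies).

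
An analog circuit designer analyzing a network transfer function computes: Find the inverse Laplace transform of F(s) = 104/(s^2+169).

Standard pair: w/(s^2+w^2) <-> sin(wt)*u(t)
Recognize w^2 = 169, so w = 13; numerator 104 = 8*13.
f(t) = 8*sin(13t)*u(t)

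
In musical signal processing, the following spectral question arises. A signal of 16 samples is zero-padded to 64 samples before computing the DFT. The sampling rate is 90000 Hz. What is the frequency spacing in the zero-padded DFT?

Original DFT: N = 16, resolution = f_s/N = 90000/16 = 5625 Hz
Zero-padded DFT: N = 64, resolution = f_s/N = 90000/64 = 5625/4 Hz
Zero-padding interpolates the spectrum (finer frequency grid)
but does NOT improve the true spectral resolution (ability to resolve close frequencies).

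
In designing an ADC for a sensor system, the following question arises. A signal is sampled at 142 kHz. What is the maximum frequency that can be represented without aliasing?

The maximum frequency that can be represented without aliasing
is the Nyquist frequency: f_max = f_s / 2 = 142 kHz / 2 = 71 kHz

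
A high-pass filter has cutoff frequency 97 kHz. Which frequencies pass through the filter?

A high-pass filter passes all frequencies above the cutoff frequency 97 kHz and attenuates lower frequencies.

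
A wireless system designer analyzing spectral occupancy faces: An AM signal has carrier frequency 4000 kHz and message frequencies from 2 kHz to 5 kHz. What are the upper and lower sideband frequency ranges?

Upper sideband (USB) = fc + [fm_low, fm_high] = 4000 + [2, 5] = [4002, 4005] kHz
Lower sideband (LSB) = fc - [fm_high, fm_low] = 4000 - [5, 2] = [3995, 3998] kHz
Total occupied spectrum: 3995 kHz to 4005 kHz (plus carrier at 4000 kHz)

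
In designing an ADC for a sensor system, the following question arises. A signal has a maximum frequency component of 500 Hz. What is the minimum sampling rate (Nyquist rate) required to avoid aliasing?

By the Nyquist-Shannon sampling theorem,
the minimum sampling rate (Nyquist rate) must be at least 2 * f_max.
Nyquist rate = 2 * 500 Hz = 1000 Hz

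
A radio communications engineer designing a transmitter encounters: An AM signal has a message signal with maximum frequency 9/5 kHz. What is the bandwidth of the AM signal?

In AM (double-sideband), the bandwidth is twice the message frequency.
BW = 2 * f_m = 2 * 9/5 kHz = 18/5 kHz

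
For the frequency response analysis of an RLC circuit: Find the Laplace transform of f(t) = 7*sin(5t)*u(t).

Standard pair: sin(wt)*u(t) <-> w/(s^2+w^2)
With w = 5: L{7*sin(5t)*u(t)} = 35/(s^2+25)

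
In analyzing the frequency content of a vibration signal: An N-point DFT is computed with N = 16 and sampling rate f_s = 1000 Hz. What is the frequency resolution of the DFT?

DFT frequency resolution = f_s / N
= 1000 / 16 = 125/2 Hz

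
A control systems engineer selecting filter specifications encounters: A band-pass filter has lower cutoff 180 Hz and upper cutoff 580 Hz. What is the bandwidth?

Bandwidth = f_high - f_low
= 580 Hz - 180 Hz = 400 Hz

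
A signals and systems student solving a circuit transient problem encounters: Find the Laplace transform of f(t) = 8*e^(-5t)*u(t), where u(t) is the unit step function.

Standard Laplace transform pair:
e^(-at)*u(t) <-> 1/(s+a)
With a = 5: L{8*e^(-5t)*u(t)} = 8/(s+5), ROC: Re(s) > -5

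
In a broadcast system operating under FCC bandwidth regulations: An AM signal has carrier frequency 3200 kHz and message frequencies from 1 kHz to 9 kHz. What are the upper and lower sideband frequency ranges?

Upper sideband (USB) = fc + [fm_low, fm_high] = 3200 + [1, 9] = [3201, 3209] kHz
Lower sideband (LSB) = fc - [fm_high, fm_low] = 3200 - [9, 1] = [3191, 3199] kHz
Total occupied spectrum: 3191 kHz to 3209 kHz (plus carrier at 3200 kHz)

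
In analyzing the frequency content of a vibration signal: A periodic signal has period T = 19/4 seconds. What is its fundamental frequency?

The fundamental frequency is the reciprocal of the period.
f = 1/T = 1/(19/4) = 4/19 Hz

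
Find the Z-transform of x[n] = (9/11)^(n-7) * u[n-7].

Time-shifting property: if X(z) = Z{x[n]}, then Z{x[n-d]} = z^(-d) * X(z)
X(z) = z/(z - 9/11) for x[n] = (9/11)^n * u[n]
Z{x[n-7]} = z^(-7) * z/(z - 9/11) = z^(-6)/(z - 9/11)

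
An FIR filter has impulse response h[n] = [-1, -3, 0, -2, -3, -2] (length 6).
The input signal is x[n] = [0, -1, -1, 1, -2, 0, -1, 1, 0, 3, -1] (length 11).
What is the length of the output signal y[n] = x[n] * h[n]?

For linear convolution, the output length is:
len(y) = len(x) + len(h) - 1 = 11 + 6 - 1 = 16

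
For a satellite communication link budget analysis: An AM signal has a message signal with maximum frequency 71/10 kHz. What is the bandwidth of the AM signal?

In AM (double-sideband), the bandwidth is twice the message frequency.
BW = 2 * f_m = 2 * 71/10 kHz = 71/5 kHz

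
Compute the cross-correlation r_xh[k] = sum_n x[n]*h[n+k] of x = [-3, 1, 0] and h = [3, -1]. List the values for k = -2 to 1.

Both sequences indexed from 0 and zero outside their support.
Lags with overlap: k = -2 to 1.
  r_xh[-2] = x[2]*h[0] = 0
  r_xh[-1] = x[1]*h[0] + x[2]*h[1] = 3
  r_xh[0] = x[0]*h[0] + x[1]*h[1] = -10
  r_xh[1] = x[0]*h[1] = 3
r_xh = [0, 3, -10, 3] (for k = -2, ..., 1)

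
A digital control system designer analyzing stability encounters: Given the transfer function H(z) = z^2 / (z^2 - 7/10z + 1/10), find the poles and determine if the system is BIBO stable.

Poles are roots of the denominator: z^2 - 7/10z + 1/10 = 0.
Quadratic formula: z = [-(-7/10) +/- sqrt((-7/10)^2 - 4*(1/10))] / 2
Discriminant = 49/100 - 2/5 = 9/100; sqrt = 3/10.
z = (7/10 +/- 3/10) / 2 => z = 1/2 or z = 1/5.
|p1| = 1/5, |p2| = 1/2.
For BIBO stability, all poles must lie inside the unit circle (|p| < 1).
System is STABLE since both |p| < 1.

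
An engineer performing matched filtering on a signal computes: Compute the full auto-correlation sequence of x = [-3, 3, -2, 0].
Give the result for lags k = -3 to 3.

r_xx[k] = sum_m x[m]*x[m+k], indexed from 0, for k = -3 to 3:
  r_xx[-3] = x[3]*x[0] = 0
  r_xx[-2] = x[2]*x[0] + x[3]*x[1] = 6
  r_xx[-1] = x[1]*x[0] + x[2]*x[1] + x[3]*x[2] = -15
  r_xx[0] = x[0]*x[0] + x[1]*x[1] + x[2]*x[2] + x[3]*x[3] = 22
  r_xx[1] = x[0]*x[1] + x[1]*x[2] + x[2]*x[3] = -15
  r_xx[2] = x[0]*x[2] + x[1]*x[3] = 6
  r_xx[3] = x[0]*x[3] = 0
r_xx = [0, 6, -15, 22, -15, 6, 0]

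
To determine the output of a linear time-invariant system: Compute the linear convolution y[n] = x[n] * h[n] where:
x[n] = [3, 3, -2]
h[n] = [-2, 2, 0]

y[n] = sum_k x[k]*h[n-k]. Output length = len(x) + len(h) - 1 = 3 + 3 - 1 = 5.
y[0] = 3*-2 = -6
y[1] = 3*-2 + 3*2 = 0
y[2] = -2*-2 + 3*2 + 3*0 = 10
y[3] = -2*2 + 3*0 = -4
y[4] = -2*0 = 0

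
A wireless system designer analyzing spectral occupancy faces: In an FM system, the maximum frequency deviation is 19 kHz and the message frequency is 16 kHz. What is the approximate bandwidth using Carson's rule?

Carson's rule: BW = 2*(delta_f + f_m)
= 2*(19 + 16) kHz = 70 kHz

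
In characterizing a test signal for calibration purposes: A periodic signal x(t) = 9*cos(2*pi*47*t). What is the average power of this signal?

Average power of A*cos(wt) is A^2/2.
P = 9^2 / 2 = 81/2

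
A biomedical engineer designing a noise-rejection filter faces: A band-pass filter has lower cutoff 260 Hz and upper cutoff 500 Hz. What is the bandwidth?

Bandwidth = f_high - f_low
= 500 Hz - 260 Hz = 240 Hz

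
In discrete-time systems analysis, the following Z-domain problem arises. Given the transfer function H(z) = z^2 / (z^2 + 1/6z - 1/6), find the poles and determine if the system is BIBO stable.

Poles are roots of the denominator: z^2 + 1/6z - 1/6 = 0.
Quadratic formula: z = [-(1/6) +/- sqrt((1/6)^2 - 4*(-1/6))] / 2
Discriminant = 1/36 + 2/3 = 25/36; sqrt = 5/6.
z = (-1/6 +/- 5/6) / 2 => z = 1/3 or z = -1/2.
|p1| = 1/3, |p2| = 1/2.
For BIBO stability, all poles must lie inside the unit circle (|p| < 1).
System is STABLE since both |p| < 1.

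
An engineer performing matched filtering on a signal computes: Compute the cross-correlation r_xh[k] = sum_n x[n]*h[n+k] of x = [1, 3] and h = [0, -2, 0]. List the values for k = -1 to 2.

Both sequences indexed from 0 and zero outside their support.
Lags with overlap: k = -1 to 2.
  r_xh[-1] = x[1]*h[0] = 0
  r_xh[0] = x[0]*h[0] + x[1]*h[1] = -6
  r_xh[1] = x[0]*h[1] + x[1]*h[2] = -2
  r_xh[2] = x[0]*h[2] = 0
r_xh = [0, -6, -2, 0] (for k = -1, ..., 2)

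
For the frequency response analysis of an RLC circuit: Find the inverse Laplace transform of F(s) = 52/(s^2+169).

Standard pair: w/(s^2+w^2) <-> sin(wt)*u(t)
Recognize w^2 = 169, so w = 13; numerator 52 = 4*13.
f(t) = 4*sin(13t)*u(t)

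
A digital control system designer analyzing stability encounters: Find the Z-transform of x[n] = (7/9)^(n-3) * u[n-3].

Time-shifting property: if X(z) = Z{x[n]}, then Z{x[n-d]} = z^(-d) * X(z)
X(z) = z/(z - 7/9) for x[n] = (7/9)^n * u[n]
Z{x[n-3]} = z^(-3) * z/(z - 7/9) = z^(-2)/(z - 7/9)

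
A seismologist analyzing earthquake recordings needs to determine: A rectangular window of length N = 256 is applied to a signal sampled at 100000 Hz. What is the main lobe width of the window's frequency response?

For a rectangular window of length N,
the main lobe width in frequency is 2*f_s/N.
= 2*100000/256 = 3125/4 Hz
This determines the minimum frequency separation for resolving two sinusoids.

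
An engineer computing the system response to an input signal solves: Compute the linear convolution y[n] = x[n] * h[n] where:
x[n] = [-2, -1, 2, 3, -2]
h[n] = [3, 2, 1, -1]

y[n] = sum_k x[k]*h[n-k]. Output length = len(x) + len(h) - 1 = 5 + 4 - 1 = 8.
y[0] = -2*3 = -6
y[1] = -1*3 + -2*2 = -7
y[2] = 2*3 + -1*2 + -2*1 = 2
y[3] = 3*3 + 2*2 + -1*1 + -2*-1 = 14
y[4] = -2*3 + 3*2 + 2*1 + -1*-1 = 3
y[5] = -2*2 + 3*1 + 2*-1 = -3
y[6] = -2*1 + 3*-1 = -5
y[7] = -2*-1 = 2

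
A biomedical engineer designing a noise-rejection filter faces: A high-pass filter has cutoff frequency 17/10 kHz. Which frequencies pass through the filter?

A high-pass filter passes all frequencies above the cutoff frequency 17/10 kHz and attenuates lower frequencies.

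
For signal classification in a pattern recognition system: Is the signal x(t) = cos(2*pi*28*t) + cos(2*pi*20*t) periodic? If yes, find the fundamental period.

f1 = 28 Hz, f2 = 20 Hz
Period T1 = 1/28, T2 = 1/20
Ratio T1/T2 = 20/28, which is rational.
The signal is periodic with fundamental period T = 1/GCD(28,20) = 1/4 s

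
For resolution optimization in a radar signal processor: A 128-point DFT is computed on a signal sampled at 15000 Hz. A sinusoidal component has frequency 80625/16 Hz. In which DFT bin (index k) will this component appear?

DFT frequency resolution = f_s/N = 15000/128 = 1875/16 Hz
Bin index k = f_signal / resolution = 80625/16 / 1875/16 = 43
The signal frequency 80625/16 Hz falls in DFT bin k = 43.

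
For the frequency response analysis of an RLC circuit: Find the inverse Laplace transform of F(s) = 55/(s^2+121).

Standard pair: w/(s^2+w^2) <-> sin(wt)*u(t)
Recognize w^2 = 121, so w = 11; numerator 55 = 5*11.
f(t) = 5*sin(11t)*u(t)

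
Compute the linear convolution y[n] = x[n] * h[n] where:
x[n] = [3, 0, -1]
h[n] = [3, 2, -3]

y[n] = sum_k x[k]*h[n-k]. Output length = len(x) + len(h) - 1 = 3 + 3 - 1 = 5.
y[0] = 3*3 = 9
y[1] = 0*3 + 3*2 = 6
y[2] = -1*3 + 0*2 + 3*-3 = -12
y[3] = -1*2 + 0*-3 = -2
y[4] = -1*-3 = 3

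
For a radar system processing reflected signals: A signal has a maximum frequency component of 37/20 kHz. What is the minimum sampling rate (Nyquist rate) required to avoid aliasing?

By the Nyquist-Shannon sampling theorem,
the minimum sampling rate (Nyquist rate) must be at least 2 * f_max.
Nyquist rate = 2 * 37/20 kHz = 37/10 kHz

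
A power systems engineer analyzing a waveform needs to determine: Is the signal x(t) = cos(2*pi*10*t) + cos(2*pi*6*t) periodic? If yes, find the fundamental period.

f1 = 10 Hz, f2 = 6 Hz
Period T1 = 1/10, T2 = 1/6
Ratio T1/T2 = 6/10, which is rational.
The signal is periodic with fundamental period T = 1/GCD(10,6) = 1/2 s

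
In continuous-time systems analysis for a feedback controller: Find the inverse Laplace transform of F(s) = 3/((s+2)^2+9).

Standard pair: w/((s+a)^2+w^2) <-> e^(-at)*sin(wt)*u(t)
With a=2, w=3: f(t) = e^(-2t)*sin(3t)*u(t)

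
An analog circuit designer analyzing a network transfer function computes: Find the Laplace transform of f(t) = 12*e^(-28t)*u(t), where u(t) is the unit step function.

Standard Laplace transform pair:
e^(-at)*u(t) <-> 1/(s+a)
With a = 28: L{12*e^(-28t)*u(t)} = 12/(s+28), ROC: Re(s) > -28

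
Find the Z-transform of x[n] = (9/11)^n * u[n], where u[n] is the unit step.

The Z-transform of a^n * u[n] is z/(z-a) for |z| > |a|.
Here a = 9/11, so X(z) = z/(z - (9/11)) = 11z/(11z - 9)
ROC: |z| > 9/11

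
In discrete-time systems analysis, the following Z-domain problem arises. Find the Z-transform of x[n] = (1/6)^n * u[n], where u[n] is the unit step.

The Z-transform of a^n * u[n] is z/(z-a) for |z| > |a|.
Here a = 1/6, so X(z) = z/(z - (1/6)) = 6z/(6z - 1)
ROC: |z| > 1/6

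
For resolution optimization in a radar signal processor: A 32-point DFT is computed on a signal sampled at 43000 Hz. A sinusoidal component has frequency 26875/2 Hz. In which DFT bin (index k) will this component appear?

DFT frequency resolution = f_s/N = 43000/32 = 5375/4 Hz
Bin index k = f_signal / resolution = 26875/2 / 5375/4 = 10
The signal frequency 26875/2 Hz falls in DFT bin k = 10.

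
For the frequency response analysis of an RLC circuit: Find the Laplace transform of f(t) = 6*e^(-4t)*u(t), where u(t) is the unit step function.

Standard Laplace transform pair:
e^(-at)*u(t) <-> 1/(s+a)
With a = 4: L{6*e^(-4t)*u(t)} = 6/(s+4), ROC: Re(s) > -4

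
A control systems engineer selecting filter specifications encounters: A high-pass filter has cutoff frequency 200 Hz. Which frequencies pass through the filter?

A high-pass filter passes all frequencies above the cutoff frequency 200 Hz and attenuates lower frequencies.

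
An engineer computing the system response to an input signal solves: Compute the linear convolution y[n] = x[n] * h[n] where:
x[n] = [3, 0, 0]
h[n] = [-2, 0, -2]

y[n] = sum_k x[k]*h[n-k]. Output length = len(x) + len(h) - 1 = 3 + 3 - 1 = 5.
y[0] = 3*-2 = -6
y[1] = 0*-2 + 3*0 = 0
y[2] = 0*-2 + 0*0 + 3*-2 = -6
y[3] = 0*0 + 0*-2 = 0
y[4] = 0*-2 = 0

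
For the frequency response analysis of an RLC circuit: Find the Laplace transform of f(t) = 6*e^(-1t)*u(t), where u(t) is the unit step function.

Standard Laplace transform pair:
e^(-at)*u(t) <-> 1/(s+a)
With a = 1: L{6*e^(-1t)*u(t)} = 6/(s+1), ROC: Re(s) > -1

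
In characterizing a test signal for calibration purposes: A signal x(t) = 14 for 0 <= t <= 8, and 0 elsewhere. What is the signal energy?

Energy = integral of |x(t)|^2 dt over the signal duration
= 14^2 * 8 = 196 * 8 = 1568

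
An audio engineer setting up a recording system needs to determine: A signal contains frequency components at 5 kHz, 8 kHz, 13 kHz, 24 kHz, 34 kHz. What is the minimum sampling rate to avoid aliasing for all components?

The highest frequency component is f_max = 34 kHz.
Nyquist rate = 2 * f_max = 2 * 34 kHz = 68 kHz.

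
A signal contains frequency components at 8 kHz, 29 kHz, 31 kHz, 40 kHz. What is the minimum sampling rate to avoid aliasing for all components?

The highest frequency component is f_max = 40 kHz.
Nyquist rate = 2 * f_max = 2 * 40 kHz = 80 kHz.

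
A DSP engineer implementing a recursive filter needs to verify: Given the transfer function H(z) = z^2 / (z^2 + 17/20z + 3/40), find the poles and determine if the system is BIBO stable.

Poles are roots of the denominator: z^2 + 17/20z + 3/40 = 0.
Quadratic formula: z = [-(17/20) +/- sqrt((17/20)^2 - 4*(3/40))] / 2
Discriminant = 289/400 - 3/10 = 169/400; sqrt = 13/20.
z = (-17/20 +/- 13/20) / 2 => z = -1/10 or z = -3/4.
|p1| = 3/4, |p2| = 1/10.
For BIBO stability, all poles must lie inside the unit circle (|p| < 1).
System is STABLE since both |p| < 1.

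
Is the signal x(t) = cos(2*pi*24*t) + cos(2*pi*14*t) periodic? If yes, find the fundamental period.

f1 = 24 Hz, f2 = 14 Hz
Period T1 = 1/24, T2 = 1/14
Ratio T1/T2 = 14/24, which is rational.
The signal is periodic with fundamental period T = 1/GCD(24,14) = 1/2 s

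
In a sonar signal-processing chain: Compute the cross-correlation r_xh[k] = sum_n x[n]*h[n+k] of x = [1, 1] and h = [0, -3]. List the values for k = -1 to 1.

Both sequences indexed from 0 and zero outside their support.
Lags with overlap: k = -1 to 1.
  r_xh[-1] = x[1]*h[0] = 0
  r_xh[0] = x[0]*h[0] + x[1]*h[1] = -3
  r_xh[1] = x[0]*h[1] = -3
r_xh = [0, -3, -3] (for k = -1, ..., 1)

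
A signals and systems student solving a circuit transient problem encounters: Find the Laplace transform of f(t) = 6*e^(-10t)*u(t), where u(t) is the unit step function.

Standard Laplace transform pair:
e^(-at)*u(t) <-> 1/(s+a)
With a = 10: L{6*e^(-10t)*u(t)} = 6/(s+10), ROC: Re(s) > -10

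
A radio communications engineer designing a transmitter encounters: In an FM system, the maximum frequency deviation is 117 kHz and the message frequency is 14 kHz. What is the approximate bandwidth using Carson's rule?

Carson's rule: BW = 2*(delta_f + f_m)
= 2*(117 + 14) kHz = 262 kHz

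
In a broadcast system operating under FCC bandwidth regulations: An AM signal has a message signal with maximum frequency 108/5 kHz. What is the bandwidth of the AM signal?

In AM (double-sideband), the bandwidth is twice the message frequency.
BW = 2 * f_m = 2 * 108/5 kHz = 216/5 kHz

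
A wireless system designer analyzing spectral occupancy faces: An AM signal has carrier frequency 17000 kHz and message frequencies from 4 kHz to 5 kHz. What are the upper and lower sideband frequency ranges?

Upper sideband (USB) = fc + [fm_low, fm_high] = 17000 + [4, 5] = [17004, 17005] kHz
Lower sideband (LSB) = fc - [fm_high, fm_low] = 17000 - [5, 4] = [16995, 16996] kHz
Total occupied spectrum: 16995 kHz to 17005 kHz (plus carrier at 17000 kHz)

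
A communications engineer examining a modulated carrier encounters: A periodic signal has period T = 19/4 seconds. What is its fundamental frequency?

The fundamental frequency is the reciprocal of the period.
f = 1/T = 1/(19/4) = 4/19 Hz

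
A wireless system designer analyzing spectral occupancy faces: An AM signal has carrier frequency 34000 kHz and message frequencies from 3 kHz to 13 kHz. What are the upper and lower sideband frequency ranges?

Upper sideband (USB) = fc + [fm_low, fm_high] = 34000 + [3, 13] = [34003, 34013] kHz
Lower sideband (LSB) = fc - [fm_high, fm_low] = 34000 - [13, 3] = [33987, 33997] kHz
Total occupied spectrum: 33987 kHz to 34013 kHz (plus carrier at 34000 kHz)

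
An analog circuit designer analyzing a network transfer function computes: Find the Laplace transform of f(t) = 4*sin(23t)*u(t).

Standard pair: sin(wt)*u(t) <-> w/(s^2+w^2)
With w = 23: L{4*sin(23t)*u(t)} = 92/(s^2+529)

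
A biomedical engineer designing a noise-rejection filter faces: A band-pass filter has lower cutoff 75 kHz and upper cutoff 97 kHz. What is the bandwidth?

Bandwidth = f_high - f_low
= 97 kHz - 75 kHz = 22 kHz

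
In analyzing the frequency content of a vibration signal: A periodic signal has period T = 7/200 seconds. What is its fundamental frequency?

The fundamental frequency is the reciprocal of the period.
f = 1/T = 1/(7/200) = 200/7 Hz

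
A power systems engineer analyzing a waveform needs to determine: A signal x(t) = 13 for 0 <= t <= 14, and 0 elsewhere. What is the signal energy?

Energy = integral of |x(t)|^2 dt over the signal duration
= 13^2 * 14 = 169 * 14 = 2366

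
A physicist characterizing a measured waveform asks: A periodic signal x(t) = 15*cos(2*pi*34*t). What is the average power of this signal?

Average power of A*cos(wt) is A^2/2.
P = 15^2 / 2 = 225/2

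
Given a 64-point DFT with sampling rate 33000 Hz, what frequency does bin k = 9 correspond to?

The frequency of DFT bin k is: f_k = k * f_s / N
f_9 = 9 * 33000 / 64 = 37125/8 Hz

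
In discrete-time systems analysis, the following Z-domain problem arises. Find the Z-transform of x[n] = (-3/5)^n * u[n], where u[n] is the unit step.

The Z-transform of a^n * u[n] is z/(z-a) for |z| > |a|.
Here a = -3/5, so X(z) = z/(z - (-3/5)) = 5z/(5z + 3)
ROC: |z| > 3/5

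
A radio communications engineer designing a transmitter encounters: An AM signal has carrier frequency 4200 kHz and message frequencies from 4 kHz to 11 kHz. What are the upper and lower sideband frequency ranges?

Upper sideband (USB) = fc + [fm_low, fm_high] = 4200 + [4, 11] = [4204, 4211] kHz
Lower sideband (LSB) = fc - [fm_high, fm_low] = 4200 - [11, 4] = [4189, 4196] kHz
Total occupied spectrum: 4189 kHz to 4211 kHz (plus carrier at 4200 kHz)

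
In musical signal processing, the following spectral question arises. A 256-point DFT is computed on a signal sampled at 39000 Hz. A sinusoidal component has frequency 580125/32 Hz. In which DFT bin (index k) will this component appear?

DFT frequency resolution = f_s/N = 39000/256 = 4875/32 Hz
Bin index k = f_signal / resolution = 580125/32 / 4875/32 = 119
The signal frequency 580125/32 Hz falls in DFT bin k = 119.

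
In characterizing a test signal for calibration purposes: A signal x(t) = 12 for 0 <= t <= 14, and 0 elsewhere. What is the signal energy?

Energy = integral of |x(t)|^2 dt over the signal duration
= 12^2 * 14 = 144 * 14 = 2016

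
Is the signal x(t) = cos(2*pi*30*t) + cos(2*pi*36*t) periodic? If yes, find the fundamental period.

f1 = 30 Hz, f2 = 36 Hz
Period T1 = 1/30, T2 = 1/36
Ratio T1/T2 = 36/30, which is rational.
The signal is periodic with fundamental period T = 1/GCD(30,36) = 1/6 s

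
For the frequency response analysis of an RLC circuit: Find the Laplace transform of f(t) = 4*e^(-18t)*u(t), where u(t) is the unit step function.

Standard Laplace transform pair:
e^(-at)*u(t) <-> 1/(s+a)
With a = 18: L{4*e^(-18t)*u(t)} = 4/(s+18), ROC: Re(s) > -18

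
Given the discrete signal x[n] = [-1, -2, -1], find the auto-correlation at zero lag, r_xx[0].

The auto-correlation at zero lag r_xx[0] equals the signal energy.
r_xx[0] = sum of x[n]^2 = (-1)^2 + (-2)^2 + (-1)^2
= 1 + 4 + 1 = 6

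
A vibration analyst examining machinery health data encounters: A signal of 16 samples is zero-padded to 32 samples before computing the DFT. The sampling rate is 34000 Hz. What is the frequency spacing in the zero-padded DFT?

Original DFT: N = 16, resolution = f_s/N = 34000/16 = 2125 Hz
Zero-padded DFT: N = 32, resolution = f_s/N = 34000/32 = 2125/2 Hz
Zero-padding interpolates the spectrum (finer frequency grid)
but does NOT improve the true spectral resolution (ability to resolve close frequencies).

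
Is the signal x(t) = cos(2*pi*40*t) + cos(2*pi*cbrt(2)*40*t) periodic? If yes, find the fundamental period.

f1 = 40 Hz, f2 = 40*cbrt(2) Hz
Ratio f2/f1 = cbrt(2), which is irrational.
Since the frequency ratio is irrational, no common period exists.
The signal is not periodic.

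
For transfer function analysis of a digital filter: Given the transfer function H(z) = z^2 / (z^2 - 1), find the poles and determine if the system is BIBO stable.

Poles are roots of the denominator: z^2 - 1 = 0.
Quadratic formula: z = [-(0) +/- sqrt((0)^2 - 4*(-1))] / 2
Discriminant = 0 + 4 = 4; sqrt = 2.
z = (0 +/- 2) / 2 => z = 1 or z = -1.
|p1| = 1, |p2| = 1.
For BIBO stability, all poles must lie inside the unit circle (|p| < 1).
System is UNSTABLE since at least one |p| >= 1.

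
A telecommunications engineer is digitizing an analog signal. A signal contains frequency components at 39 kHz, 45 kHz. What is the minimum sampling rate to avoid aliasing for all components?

The highest frequency component is f_max = 45 kHz.
Nyquist rate = 2 * f_max = 2 * 45 kHz = 90 kHz.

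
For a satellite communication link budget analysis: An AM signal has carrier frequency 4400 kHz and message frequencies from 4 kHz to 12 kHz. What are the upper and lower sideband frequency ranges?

Upper sideband (USB) = fc + [fm_low, fm_high] = 4400 + [4, 12] = [4404, 4412] kHz
Lower sideband (LSB) = fc - [fm_high, fm_low] = 4400 - [12, 4] = [4388, 4396] kHz
Total occupied spectrum: 4388 kHz to 4412 kHz (plus carrier at 4400 kHz)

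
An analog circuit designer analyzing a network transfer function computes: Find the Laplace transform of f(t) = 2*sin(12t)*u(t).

Standard pair: sin(wt)*u(t) <-> w/(s^2+w^2)
With w = 12: L{2*sin(12t)*u(t)} = 24/(s^2+144)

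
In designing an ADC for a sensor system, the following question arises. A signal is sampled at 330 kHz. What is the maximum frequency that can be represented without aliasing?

The maximum frequency that can be represented without aliasing
is the Nyquist frequency: f_max = f_s / 2 = 330 kHz / 2 = 165 kHz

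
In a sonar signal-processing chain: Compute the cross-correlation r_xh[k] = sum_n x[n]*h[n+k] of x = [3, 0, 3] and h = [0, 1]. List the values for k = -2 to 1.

Both sequences indexed from 0 and zero outside their support.
Lags with overlap: k = -2 to 1.
  r_xh[-2] = x[2]*h[0] = 0
  r_xh[-1] = x[1]*h[0] + x[2]*h[1] = 3
  r_xh[0] = x[0]*h[0] + x[1]*h[1] = 0
  r_xh[1] = x[0]*h[1] = 3
r_xh = [0, 3, 0, 3] (for k = -2, ..., 1)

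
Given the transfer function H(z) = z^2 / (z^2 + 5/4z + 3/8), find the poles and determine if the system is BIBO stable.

Poles are roots of the denominator: z^2 + 5/4z + 3/8 = 0.
Quadratic formula: z = [-(5/4) +/- sqrt((5/4)^2 - 4*(3/8))] / 2
Discriminant = 25/16 - 3/2 = 1/16; sqrt = 1/4.
z = (-5/4 +/- 1/4) / 2 => z = -1/2 or z = -3/4.
|p1| = 3/4, |p2| = 1/2.
For BIBO stability, all poles must lie inside the unit circle (|p| < 1).
System is STABLE since both |p| < 1.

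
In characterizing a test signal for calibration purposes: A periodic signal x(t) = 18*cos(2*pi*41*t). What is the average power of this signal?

Average power of A*cos(wt) is A^2/2.
P = 18^2 / 2 = 324/2 = 162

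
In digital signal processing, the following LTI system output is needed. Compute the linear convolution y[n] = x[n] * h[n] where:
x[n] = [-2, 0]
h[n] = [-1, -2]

y[n] = sum_k x[k]*h[n-k]. Output length = len(x) + len(h) - 1 = 2 + 2 - 1 = 3.
y[0] = -2*-1 = 2
y[1] = 0*-1 + -2*-2 = 4
y[2] = 0*-2 = 0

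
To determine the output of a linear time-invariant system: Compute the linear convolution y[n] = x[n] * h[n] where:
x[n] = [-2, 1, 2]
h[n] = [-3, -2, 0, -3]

y[n] = sum_k x[k]*h[n-k]. Output length = len(x) + len(h) - 1 = 3 + 4 - 1 = 6.
y[0] = -2*-3 = 6
y[1] = 1*-3 + -2*-2 = 1
y[2] = 2*-3 + 1*-2 + -2*0 = -8
y[3] = 2*-2 + 1*0 + -2*-3 = 2
y[4] = 2*0 + 1*-3 = -3
y[5] = 2*-3 = -6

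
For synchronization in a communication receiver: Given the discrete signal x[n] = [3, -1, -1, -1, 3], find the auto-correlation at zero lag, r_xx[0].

The auto-correlation at zero lag r_xx[0] equals the signal energy.
r_xx[0] = sum of x[n]^2 = 3^2 + (-1)^2 + (-1)^2 + (-1)^2 + 3^2
= 9 + 1 + 1 + 1 + 9 = 21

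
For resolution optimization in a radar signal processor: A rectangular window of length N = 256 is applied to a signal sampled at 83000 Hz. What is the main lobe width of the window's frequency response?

For a rectangular window of length N,
the main lobe width in frequency is 2*f_s/N.
= 2*83000/256 = 10375/16 Hz
This determines the minimum frequency separation for resolving two sinusoids.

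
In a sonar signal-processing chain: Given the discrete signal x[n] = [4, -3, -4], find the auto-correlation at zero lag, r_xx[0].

The auto-correlation at zero lag r_xx[0] equals the signal energy.
r_xx[0] = sum of x[n]^2 = 4^2 + (-3)^2 + (-4)^2
= 16 + 9 + 16 = 41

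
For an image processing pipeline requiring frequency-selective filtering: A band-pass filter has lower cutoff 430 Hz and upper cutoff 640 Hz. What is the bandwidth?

Bandwidth = f_high - f_low
= 640 Hz - 430 Hz = 210 Hz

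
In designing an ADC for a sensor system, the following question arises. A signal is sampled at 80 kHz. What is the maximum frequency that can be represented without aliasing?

The maximum frequency that can be represented without aliasing
is the Nyquist frequency: f_max = f_s / 2 = 80 kHz / 2 = 40 kHz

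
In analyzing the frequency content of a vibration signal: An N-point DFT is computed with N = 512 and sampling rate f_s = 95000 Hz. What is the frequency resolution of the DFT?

DFT frequency resolution = f_s / N
= 95000 / 512 = 11875/64 Hz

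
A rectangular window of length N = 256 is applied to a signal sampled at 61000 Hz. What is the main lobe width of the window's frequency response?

For a rectangular window of length N,
the main lobe width in frequency is 2*f_s/N.
= 2*61000/256 = 7625/16 Hz
This determines the minimum frequency separation for resolving two sinusoids.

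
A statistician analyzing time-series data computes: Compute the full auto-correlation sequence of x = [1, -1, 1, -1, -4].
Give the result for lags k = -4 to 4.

r_xx[k] = sum_m x[m]*x[m+k], indexed from 0, for k = -4 to 4:
  r_xx[-4] = x[4]*x[0] = -4
  r_xx[-3] = x[3]*x[0] + x[4]*x[1] = 3
  r_xx[-2] = x[2]*x[0] + x[3]*x[1] + x[4]*x[2] = -2
  r_xx[-1] = x[1]*x[0] + x[2]*x[1] + x[3]*x[2] + x[4]*x[3] = 1
  r_xx[0] = x[0]*x[0] + x[1]*x[1] + x[2]*x[2] + x[3]*x[3] + x[4]*x[4] = 20
  r_xx[1] = x[0]*x[1] + x[1]*x[2] + x[2]*x[3] + x[3]*x[4] = 1
  r_xx[2] = x[0]*x[2] + x[1]*x[3] + x[2]*x[4] = -2
  r_xx[3] = x[0]*x[3] + x[1]*x[4] = 3
  r_xx[4] = x[0]*x[4] = -4
r_xx = [-4, 3, -2, 1, 20, 1, -2, 3, -4]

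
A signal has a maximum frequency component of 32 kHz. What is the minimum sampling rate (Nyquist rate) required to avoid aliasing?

By the Nyquist-Shannon sampling theorem,
the minimum sampling rate (Nyquist rate) must be at least 2 * f_max.
Nyquist rate = 2 * 32 kHz = 64 kHz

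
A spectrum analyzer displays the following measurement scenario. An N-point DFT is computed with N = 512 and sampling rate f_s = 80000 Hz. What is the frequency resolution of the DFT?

DFT frequency resolution = f_s / N
= 80000 / 512 = 625/4 Hz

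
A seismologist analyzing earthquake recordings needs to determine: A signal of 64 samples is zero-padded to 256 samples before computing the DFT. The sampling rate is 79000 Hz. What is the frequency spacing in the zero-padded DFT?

Original DFT: N = 64, resolution = f_s/N = 79000/64 = 9875/8 Hz
Zero-padded DFT: N = 256, resolution = f_s/N = 79000/256 = 9875/32 Hz
Zero-padding interpolates the spectrum (finer frequency grid)
but does NOT improve the true spectral resolution (ability to resolve close frequencies).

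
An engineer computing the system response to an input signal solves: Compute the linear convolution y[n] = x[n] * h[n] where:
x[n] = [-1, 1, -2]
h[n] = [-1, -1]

y[n] = sum_k x[k]*h[n-k]. Output length = len(x) + len(h) - 1 = 3 + 2 - 1 = 4.
y[0] = -1*-1 = 1
y[1] = 1*-1 + -1*-1 = 0
y[2] = -2*-1 + 1*-1 = 1
y[3] = -2*-1 = 2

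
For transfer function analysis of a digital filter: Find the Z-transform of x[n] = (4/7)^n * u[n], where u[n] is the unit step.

The Z-transform of a^n * u[n] is z/(z-a) for |z| > |a|.
Here a = 4/7, so X(z) = z/(z - (4/7)) = 7z/(7z - 4)
ROC: |z| > 4/7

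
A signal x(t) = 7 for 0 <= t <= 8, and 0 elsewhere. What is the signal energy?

Energy = integral of |x(t)|^2 dt over the signal duration
= 7^2 * 8 = 49 * 8 = 392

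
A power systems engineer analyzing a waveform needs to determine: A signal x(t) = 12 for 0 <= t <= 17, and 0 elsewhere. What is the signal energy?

Energy = integral of |x(t)|^2 dt over the signal duration
= 12^2 * 17 = 144 * 17 = 2448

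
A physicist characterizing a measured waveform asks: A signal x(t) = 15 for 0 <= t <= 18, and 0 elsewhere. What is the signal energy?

Energy = integral of |x(t)|^2 dt over the signal duration
= 15^2 * 18 = 225 * 18 = 4050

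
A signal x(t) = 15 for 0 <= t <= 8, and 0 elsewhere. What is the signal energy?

Energy = integral of |x(t)|^2 dt over the signal duration
= 15^2 * 8 = 225 * 8 = 1800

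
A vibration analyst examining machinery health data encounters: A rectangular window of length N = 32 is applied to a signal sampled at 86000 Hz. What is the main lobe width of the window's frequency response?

For a rectangular window of length N,
the main lobe width in frequency is 2*f_s/N.
= 2*86000/32 = 5375 Hz
This determines the minimum frequency separation for resolving two sinusoids.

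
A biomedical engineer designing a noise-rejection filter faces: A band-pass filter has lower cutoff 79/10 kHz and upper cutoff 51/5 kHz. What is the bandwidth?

Bandwidth = f_high - f_low
= 51/5 kHz - 79/10 kHz = 23/10 kHz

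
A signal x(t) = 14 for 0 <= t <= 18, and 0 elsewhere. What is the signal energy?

Energy = integral of |x(t)|^2 dt over the signal duration
= 14^2 * 18 = 196 * 18 = 3528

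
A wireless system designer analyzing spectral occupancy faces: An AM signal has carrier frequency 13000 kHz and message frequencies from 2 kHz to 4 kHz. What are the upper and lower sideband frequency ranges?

Upper sideband (USB) = fc + [fm_low, fm_high] = 13000 + [2, 4] = [13002, 13004] kHz
Lower sideband (LSB) = fc - [fm_high, fm_low] = 13000 - [4, 2] = [12996, 12998] kHz
Total occupied spectrum: 12996 kHz to 13004 kHz (plus carrier at 13000 kHz)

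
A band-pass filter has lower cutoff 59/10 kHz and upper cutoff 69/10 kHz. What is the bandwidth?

Bandwidth = f_high - f_low
= 69/10 kHz - 59/10 kHz = 1 kHz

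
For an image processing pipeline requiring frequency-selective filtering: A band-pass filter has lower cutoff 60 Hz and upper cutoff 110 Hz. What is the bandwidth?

Bandwidth = f_high - f_low
= 110 Hz - 60 Hz = 50 Hz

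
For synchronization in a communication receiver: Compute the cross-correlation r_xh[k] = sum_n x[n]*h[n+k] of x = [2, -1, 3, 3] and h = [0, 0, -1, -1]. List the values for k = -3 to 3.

Both sequences indexed from 0 and zero outside their support.
Lags with overlap: k = -3 to 3.
  r_xh[-3] = x[3]*h[0] = 0
  r_xh[-2] = x[2]*h[0] + x[3]*h[1] = 0
  r_xh[-1] = x[1]*h[0] + x[2]*h[1] + x[3]*h[2] = -3
  r_xh[0] = x[0]*h[0] + x[1]*h[1] + x[2]*h[2] + x[3]*h[3] = -6
  r_xh[1] = x[0]*h[1] + x[1]*h[2] + x[2]*h[3] = -2
  r_xh[2] = x[0]*h[2] + x[1]*h[3] = -1
  r_xh[3] = x[0]*h[3] = -2
r_xh = [0, 0, -3, -6, -2, -1, -2] (for k = -3, ..., 3)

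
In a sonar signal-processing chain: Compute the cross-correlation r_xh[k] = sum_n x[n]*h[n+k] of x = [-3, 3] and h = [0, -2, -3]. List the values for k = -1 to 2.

Both sequences indexed from 0 and zero outside their support.
Lags with overlap: k = -1 to 2.
  r_xh[-1] = x[1]*h[0] = 0
  r_xh[0] = x[0]*h[0] + x[1]*h[1] = -6
  r_xh[1] = x[0]*h[1] + x[1]*h[2] = -3
  r_xh[2] = x[0]*h[2] = 9
r_xh = [0, -6, -3, 9] (for k = -1, ..., 2)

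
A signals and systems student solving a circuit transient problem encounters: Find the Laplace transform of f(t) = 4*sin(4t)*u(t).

Standard pair: sin(wt)*u(t) <-> w/(s^2+w^2)
With w = 4: L{4*sin(4t)*u(t)} = 16/(s^2+16)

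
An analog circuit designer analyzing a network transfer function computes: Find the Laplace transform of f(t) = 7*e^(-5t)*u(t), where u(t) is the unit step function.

Standard Laplace transform pair:
e^(-at)*u(t) <-> 1/(s+a)
With a = 5: L{7*e^(-5t)*u(t)} = 7/(s+5), ROC: Re(s) > -5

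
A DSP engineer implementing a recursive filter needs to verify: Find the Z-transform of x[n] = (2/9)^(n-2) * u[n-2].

Time-shifting property: if X(z) = Z{x[n]}, then Z{x[n-d]} = z^(-d) * X(z)
X(z) = z/(z - 2/9) for x[n] = (2/9)^n * u[n]
Z{x[n-2]} = z^(-2) * z/(z - 2/9) = z^(-1)/(z - 2/9)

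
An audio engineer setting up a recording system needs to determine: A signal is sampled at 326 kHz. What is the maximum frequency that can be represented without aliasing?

The maximum frequency that can be represented without aliasing
is the Nyquist frequency: f_max = f_s / 2 = 326 kHz / 2 = 163 kHz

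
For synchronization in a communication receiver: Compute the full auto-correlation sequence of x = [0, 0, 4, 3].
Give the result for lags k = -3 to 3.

r_xx[k] = sum_m x[m]*x[m+k], indexed from 0, for k = -3 to 3:
  r_xx[-3] = x[3]*x[0] = 0
  r_xx[-2] = x[2]*x[0] + x[3]*x[1] = 0
  r_xx[-1] = x[1]*x[0] + x[2]*x[1] + x[3]*x[2] = 12
  r_xx[0] = x[0]*x[0] + x[1]*x[1] + x[2]*x[2] + x[3]*x[3] = 25
  r_xx[1] = x[0]*x[1] + x[1]*x[2] + x[2]*x[3] = 12
  r_xx[2] = x[0]*x[2] + x[1]*x[3] = 0
  r_xx[3] = x[0]*x[3] = 0
r_xx = [0, 0, 12, 25, 12, 0, 0]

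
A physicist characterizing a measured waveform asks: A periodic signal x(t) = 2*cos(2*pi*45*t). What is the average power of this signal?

Average power of A*cos(wt) is A^2/2.
P = 2^2 / 2 = 4/2 = 2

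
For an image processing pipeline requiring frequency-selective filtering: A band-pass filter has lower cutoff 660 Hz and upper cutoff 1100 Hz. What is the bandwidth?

Bandwidth = f_high - f_low
= 1100 Hz - 660 Hz = 440 Hz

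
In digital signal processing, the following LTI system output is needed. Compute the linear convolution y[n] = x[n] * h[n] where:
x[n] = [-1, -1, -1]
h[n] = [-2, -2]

y[n] = sum_k x[k]*h[n-k]. Output length = len(x) + len(h) - 1 = 3 + 2 - 1 = 4.
y[0] = -1*-2 = 2
y[1] = -1*-2 + -1*-2 = 4
y[2] = -1*-2 + -1*-2 = 4
y[3] = -1*-2 = 2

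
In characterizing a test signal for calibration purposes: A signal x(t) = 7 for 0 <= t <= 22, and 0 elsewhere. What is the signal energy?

Energy = integral of |x(t)|^2 dt over the signal duration
= 7^2 * 22 = 49 * 22 = 1078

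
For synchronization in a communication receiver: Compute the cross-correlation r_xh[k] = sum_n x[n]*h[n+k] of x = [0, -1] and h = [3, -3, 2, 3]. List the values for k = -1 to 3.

Both sequences indexed from 0 and zero outside their support.
Lags with overlap: k = -1 to 3.
  r_xh[-1] = x[1]*h[0] = -3
  r_xh[0] = x[0]*h[0] + x[1]*h[1] = 3
  r_xh[1] = x[0]*h[1] + x[1]*h[2] = -2
  r_xh[2] = x[0]*h[2] + x[1]*h[3] = -3
  r_xh[3] = x[0]*h[3] = 0
r_xh = [-3, 3, -2, -3, 0] (for k = -1, ..., 3)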